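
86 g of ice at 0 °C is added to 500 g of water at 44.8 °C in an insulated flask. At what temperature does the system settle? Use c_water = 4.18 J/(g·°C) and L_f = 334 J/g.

T_f ≈ 26.5 °C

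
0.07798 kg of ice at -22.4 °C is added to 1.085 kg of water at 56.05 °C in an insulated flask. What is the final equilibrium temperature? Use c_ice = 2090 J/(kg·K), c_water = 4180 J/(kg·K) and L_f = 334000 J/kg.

Energy conservation, ΣQ = 0:
ice -22.4→0 °C: 0.07798×2090×22.4 = 3650.7; melt ice: 0.07798×334000 = 26045; warm the meltwater: 325.96 T; water cools: 1.085×4180×(T − 56.05) = 4535.3(T − 56.05)
4861.3 T = 254204 − 29696 = 224508
T ≈ 46.18 °C — above 0 °C, consistent with complete melting.

T_f ≈ 46.2 °C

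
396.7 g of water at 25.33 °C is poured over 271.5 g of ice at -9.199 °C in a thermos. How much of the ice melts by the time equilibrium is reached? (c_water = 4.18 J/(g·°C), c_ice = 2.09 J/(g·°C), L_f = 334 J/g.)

m_melted ≈ 110 g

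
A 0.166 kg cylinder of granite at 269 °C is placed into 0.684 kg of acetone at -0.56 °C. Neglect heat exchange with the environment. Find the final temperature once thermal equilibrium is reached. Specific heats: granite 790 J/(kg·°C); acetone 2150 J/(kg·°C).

T_f ≈ 21.5 °C

|Q_granite| = |Q_acetone|:
0.166·790·(269 − T) = 0.684·2150·(T − (-0.56))
131.14(269 − T) = 1470.6(T − (-0.56))
1601.7 T = 34453  ⇒  T ≈ 21.51 °C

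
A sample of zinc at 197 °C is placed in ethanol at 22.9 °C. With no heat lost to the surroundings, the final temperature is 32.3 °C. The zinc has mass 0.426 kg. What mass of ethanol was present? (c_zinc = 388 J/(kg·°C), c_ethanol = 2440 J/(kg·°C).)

Heat lost by the zinc = heat gained by the ethanol:
0.426×388×(197 − 32.3) = m×2440×(32.3 − 22.9)
22936 m = 27223  ⇒  m ≈ 1.187 kg

m ≈ 1.19 kg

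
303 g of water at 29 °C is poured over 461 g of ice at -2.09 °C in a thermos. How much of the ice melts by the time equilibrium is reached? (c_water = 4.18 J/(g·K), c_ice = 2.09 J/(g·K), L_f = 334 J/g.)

Cooling the water to 0 °C releases 303×4.18×29 = 36730 J.
Of that, 461×2.09×2.09 = 2013.7 J goes to bring the ice to 0 °C, leaving 34716 J.
Melting all 461 g of ice would need 461×334 = 153974 J.
Since 34716 < 153974 J, not all the ice melts; equilibrium is at 0 °C.
m_melt = 34716 / L_f = 103.9 g.

m_melted ≈ 104 g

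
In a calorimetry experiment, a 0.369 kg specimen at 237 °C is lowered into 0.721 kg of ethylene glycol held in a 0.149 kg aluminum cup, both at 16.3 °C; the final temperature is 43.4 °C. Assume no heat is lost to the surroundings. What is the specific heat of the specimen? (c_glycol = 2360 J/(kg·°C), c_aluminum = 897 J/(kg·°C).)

Net heat exchanged in the isolated system is zero:
0.369·c·(43.4 − 237) + 0.721·2360·(43.4 − 16.3) + 0.149·897·(43.4 − 16.3) = 0
-71.44 c = -49734
c = -49734/-71.44 ≈ 696.2 J/(kg·°C)

c ≈ 696 J/(kg·°C)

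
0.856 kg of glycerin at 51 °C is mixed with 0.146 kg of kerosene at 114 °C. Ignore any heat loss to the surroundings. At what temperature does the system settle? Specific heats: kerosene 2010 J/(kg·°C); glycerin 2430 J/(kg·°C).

T_f ≈ 58.8 °C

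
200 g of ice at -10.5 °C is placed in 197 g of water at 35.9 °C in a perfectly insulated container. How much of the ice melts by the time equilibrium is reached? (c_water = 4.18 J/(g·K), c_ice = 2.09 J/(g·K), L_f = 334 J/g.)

m_melted ≈ 75.4 g

Cooling the water to 0 °C releases 197·4.18·35.9 = 29562 J.
Of that, 200·2.09·10.5 = 4389 J goes to bring the ice to 0 °C, leaving 25173 J.
To melt every bit of ice: 200·334 = 66800 J.
Since 25173 < 66800 J, not all the ice melts; equilibrium is at 0 °C.
m_melt = 25173 / L_f = 75.37 g.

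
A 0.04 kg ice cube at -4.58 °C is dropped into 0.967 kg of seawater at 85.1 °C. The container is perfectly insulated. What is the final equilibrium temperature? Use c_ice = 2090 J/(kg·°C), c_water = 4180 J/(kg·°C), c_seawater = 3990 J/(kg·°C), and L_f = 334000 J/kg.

T_f ≈ 78.2 °C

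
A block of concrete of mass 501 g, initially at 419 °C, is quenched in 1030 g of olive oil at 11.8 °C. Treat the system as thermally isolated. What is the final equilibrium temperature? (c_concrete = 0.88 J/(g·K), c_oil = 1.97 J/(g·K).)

T_f ≈ 84.5 °C

Setting the total heat transfer to zero:
501·0.88·(T − 419) + 1030·1.97·(T − 11.8) = 0
440.88(T − 419) + 2029.1(T − 11.8) = 0
2470 T = 208672
T = 208672 / 2470 = 84.5 °C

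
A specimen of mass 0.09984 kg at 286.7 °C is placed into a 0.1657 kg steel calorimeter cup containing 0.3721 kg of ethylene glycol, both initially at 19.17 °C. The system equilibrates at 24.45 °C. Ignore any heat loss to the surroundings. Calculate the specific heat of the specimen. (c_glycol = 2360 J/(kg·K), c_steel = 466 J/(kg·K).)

Net heat exchanged in the isolated system is zero:
0.09984×c×(24.45 − 286.7) + 0.3721×2360×(24.45 − 19.17) + 0.1657×466×(24.45 − 19.17) = 0
-26.18 c = -5044.4
c = -5044.4/-26.18 ≈ 192.7 J/(kg·K)

c ≈ 193 J/(kg·K)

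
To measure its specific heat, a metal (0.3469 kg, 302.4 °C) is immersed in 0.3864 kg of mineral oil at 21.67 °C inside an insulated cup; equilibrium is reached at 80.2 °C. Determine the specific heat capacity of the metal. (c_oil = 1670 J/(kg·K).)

Energy conservation, ΣQ = 0:
0.3469·c·(80.2 − 302.4) + 0.3864·1670·(80.2 − 21.67) = 0
-77.08 c = -37769
c = -37769/-77.08 ≈ 490 J/(kg·K)

c ≈ 490 J/(kg·K)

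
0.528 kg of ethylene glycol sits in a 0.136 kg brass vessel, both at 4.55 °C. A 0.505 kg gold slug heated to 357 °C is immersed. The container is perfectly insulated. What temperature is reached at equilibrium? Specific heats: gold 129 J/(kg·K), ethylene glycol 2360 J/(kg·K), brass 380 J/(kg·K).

Heat gained plus heat lost sum to zero:
0.505*129*(T − 357) + 0.528*2360*(T − 4.55) + 0.136*380*(T − 4.55) = 0
65.14(T − 357) + 1246.1(T − 4.55) + 51.68(T − 4.55) = 0
(65.14 + 1246.1 + 51.68) T = 65.14*357 + 1246.1*4.55 + 51.68*4.55
T = 29162 / 1362.9 = 21.4 °C

T_f ≈ 21.4 °C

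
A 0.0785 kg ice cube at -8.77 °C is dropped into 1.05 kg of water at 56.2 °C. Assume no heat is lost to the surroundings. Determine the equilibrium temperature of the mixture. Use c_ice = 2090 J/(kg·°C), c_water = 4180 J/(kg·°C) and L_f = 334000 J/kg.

T_f ≈ 46.4 °C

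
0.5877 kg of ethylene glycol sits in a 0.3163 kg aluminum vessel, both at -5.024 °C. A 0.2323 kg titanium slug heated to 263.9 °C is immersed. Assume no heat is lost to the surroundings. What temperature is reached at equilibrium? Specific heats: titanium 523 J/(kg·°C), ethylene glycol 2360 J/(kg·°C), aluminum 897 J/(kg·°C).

With ΣQ=0 the equilibrium temperature is the m·c-weighted mean:
T_f = (121.49·263.9 + 1387·(-5.024) + 283.72·(-5.024)) / (121.49 + 1387 + 283.72)
    = 23668 / 1792.2 ≈ 13.21 °C

T_f ≈ 13.2 °C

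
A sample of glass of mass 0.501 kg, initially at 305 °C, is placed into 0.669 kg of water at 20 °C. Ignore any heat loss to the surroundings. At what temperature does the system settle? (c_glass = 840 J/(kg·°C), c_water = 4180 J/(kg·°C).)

|Q_glass| = |Q_water|:
0.501×840×(305 − T) = 0.669×4180×(T − 20)
420.84(305 − T) = 2796.4(T − 20)
3217.3 T = 184285  ⇒  T ≈ 57.28 °C

T_f ≈ 57.3 °C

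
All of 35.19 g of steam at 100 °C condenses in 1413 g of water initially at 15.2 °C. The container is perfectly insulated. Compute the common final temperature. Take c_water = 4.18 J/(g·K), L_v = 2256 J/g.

Conservation of energy gives ΣQ = 0:
condense steam: −35.19×2256 = −79389
  condensed water 100 °C→T: 147.09(T − 100)
  water warms: 1413×4.18×(T − 15.2) = 5906.3(T − 15.2)
6053.4 T = 79389 + 14709 + 89776 = 183874
T ≈ 30.38 °C, under the boiling point, so the assumption holds.

T_f ≈ 30.4 °C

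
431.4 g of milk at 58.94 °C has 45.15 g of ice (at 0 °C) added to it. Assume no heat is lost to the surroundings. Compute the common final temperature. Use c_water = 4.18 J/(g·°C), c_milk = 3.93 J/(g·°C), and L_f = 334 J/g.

T_f ≈ 45.0 °C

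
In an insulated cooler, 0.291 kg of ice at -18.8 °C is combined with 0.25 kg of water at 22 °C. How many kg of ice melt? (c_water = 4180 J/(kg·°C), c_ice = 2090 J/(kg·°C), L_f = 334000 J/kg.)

m_melted ≈ 0.0346 kg

Water can give up m c ΔT = 0.25×4180×22 = 22990 J before reaching 0 °C.
Warming the ice to 0 °C takes 0.291×2090×18.8 = 11434 J, leaving 11556 J for melting.
Fully melting the ice requires m_ice L_f = 0.291×334000 = 97194 J.
That's not enough to melt it all — equilibrium is at 0 °C with ice remaining.
m_melt = 11556 / L_f = 0.0346 kg.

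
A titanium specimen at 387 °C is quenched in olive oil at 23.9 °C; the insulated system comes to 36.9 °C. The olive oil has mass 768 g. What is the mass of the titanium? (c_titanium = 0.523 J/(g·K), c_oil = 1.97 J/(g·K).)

m ≈ 107 g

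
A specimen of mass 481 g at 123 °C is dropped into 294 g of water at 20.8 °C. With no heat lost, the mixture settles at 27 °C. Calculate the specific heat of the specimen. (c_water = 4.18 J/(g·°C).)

c ≈ 0.165 J/(g·°C)

Conservation of energy gives ΣQ = 0:
481×c×(27 − 123) + 294×4.18×(27 − 20.8) = 0
-46176 c = -7619.3
c = -7619.3/-46176 ≈ 0.165 J/(g·°C)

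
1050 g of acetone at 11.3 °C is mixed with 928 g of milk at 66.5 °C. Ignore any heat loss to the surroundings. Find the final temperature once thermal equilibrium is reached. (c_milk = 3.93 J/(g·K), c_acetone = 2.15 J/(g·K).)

T_f ≈ 45.4 °C

Setting the total heat transfer to zero:
928*3.93*(T − 66.5) + 1050*2.15*(T − 11.3) = 0
(3647 + 2257.5) T = 3647*66.5 + 2257.5*11.3
T = 268038/5904.5 ≈ 45.40 °C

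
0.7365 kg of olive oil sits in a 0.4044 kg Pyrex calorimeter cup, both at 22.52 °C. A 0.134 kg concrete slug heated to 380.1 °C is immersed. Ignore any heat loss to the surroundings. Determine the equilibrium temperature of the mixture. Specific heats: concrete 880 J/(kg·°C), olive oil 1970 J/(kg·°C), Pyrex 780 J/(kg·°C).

T_f ≈ 44.9 °C

Energy conservation, ΣQ = 0:
0.134×880×(T − 380.1) + 0.7365×1970×(T − 22.52) + 0.4044×780×(T − 22.52) = 0
(117.92 + 1450.9 + 315.43) T = 117.92×380.1 + 1450.9×22.52 + 315.43×22.52
T = 84599/1884.3 ≈ 44.90 °C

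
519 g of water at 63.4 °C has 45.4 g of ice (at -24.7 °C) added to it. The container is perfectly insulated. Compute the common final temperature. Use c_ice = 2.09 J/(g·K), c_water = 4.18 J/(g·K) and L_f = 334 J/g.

Setting the total heat transfer to zero:
warm ice to 0 °C: 45.4×2.09×(0 − (-24.7)) = 2343.7
  fusion: m_ice L_f = 45.4×334 = 15164
  warm the meltwater: 189.77 T
  water cools: 519×4.18×(T − 63.4) = 2169.4(T − 63.4)
2359.2 T = 137541 − 17507 = 120034
T ≈ 50.88 °C — above 0 °C, consistent with complete melting.

T_f ≈ 50.9 °C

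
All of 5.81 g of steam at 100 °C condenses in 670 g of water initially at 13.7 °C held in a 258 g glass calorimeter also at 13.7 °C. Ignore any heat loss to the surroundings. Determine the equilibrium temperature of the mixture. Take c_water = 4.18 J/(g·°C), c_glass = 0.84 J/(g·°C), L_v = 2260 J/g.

T_f ≈ 18.7 °C

Taking heat into each body as positive, Σ m c ΔT = 0:
steam→water at 100 °C releases m L_v = 5.81·2260 = 13131; condensed water 100 °C→T: 24.29(T − 100); water warms: 670·4.18·(T − 13.7) = 2800.6(T − 13.7); glass cup: 258·0.84·(T − 13.7) = 216.72(T − 13.7)
3041.6 T = 13131 + 2428.6 + 41337 = 56896
T ≈ 18.71 °C (< 100 °C, so full condensation is consistent).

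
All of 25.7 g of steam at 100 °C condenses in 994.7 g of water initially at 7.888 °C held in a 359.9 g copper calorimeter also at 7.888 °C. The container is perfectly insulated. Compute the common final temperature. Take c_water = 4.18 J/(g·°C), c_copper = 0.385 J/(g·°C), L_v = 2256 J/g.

Setting the total heat transfer to zero:
steam→water at 100 °C releases m L_v = 25.7×2256 = 57979; condensed water 100 °C→T: 107.43(T − 100); original water: 4157.8(T − 7.888); cup: 138.56(T − 7.888)
4403.8 T = 57979 + 10743 + 33890 = 102612
T ≈ 23.30 °C, under the boiling point, so the assumption holds.

T_f ≈ 23.3 °C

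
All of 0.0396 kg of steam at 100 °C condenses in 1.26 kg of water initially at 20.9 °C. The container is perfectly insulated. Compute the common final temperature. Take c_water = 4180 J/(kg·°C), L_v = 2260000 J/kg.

T_f ≈ 39.8 °C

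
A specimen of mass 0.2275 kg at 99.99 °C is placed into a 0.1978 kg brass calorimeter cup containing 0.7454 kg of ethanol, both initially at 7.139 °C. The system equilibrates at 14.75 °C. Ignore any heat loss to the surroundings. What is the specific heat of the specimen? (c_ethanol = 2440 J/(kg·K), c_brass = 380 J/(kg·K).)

c ≈ 743 J/(kg·K)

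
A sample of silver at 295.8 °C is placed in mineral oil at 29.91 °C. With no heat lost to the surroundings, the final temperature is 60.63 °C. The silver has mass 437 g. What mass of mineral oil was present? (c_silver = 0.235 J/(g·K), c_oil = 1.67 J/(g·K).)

Heat lost by the silver = heat gained by the oil:
437·0.235·(295.8 − 60.63) = m·1.67·(60.63 − 29.91)
51.3 m = 24151  ⇒  m ≈ 470.8 g

m ≈ 471 g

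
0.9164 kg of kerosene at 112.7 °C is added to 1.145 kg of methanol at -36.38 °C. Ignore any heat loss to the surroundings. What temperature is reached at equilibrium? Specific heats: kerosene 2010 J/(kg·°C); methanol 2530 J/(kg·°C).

T_f ≈ 21.6 °C

With ΣQ=0 the equilibrium temperature is the m·c-weighted mean:
T_f = (1842·112.7 + 2896.8·(-36.38)) / (1842 + 2896.8)
    = 102202 / 4738.8 ≈ 21.57 °C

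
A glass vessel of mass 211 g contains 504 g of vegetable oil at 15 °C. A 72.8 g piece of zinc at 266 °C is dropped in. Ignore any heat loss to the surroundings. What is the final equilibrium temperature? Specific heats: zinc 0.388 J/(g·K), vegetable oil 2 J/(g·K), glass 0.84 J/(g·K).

Heat gained plus heat lost sum to zero:
72.8×0.388×(T − 266) + 504×2×(T − 15) + 211×0.84×(T − 15) = 0
28.25(T − 266) + 1008(T − 15) + 177.24(T − 15) = 0
1213.5 T = 25292
T = 25292/1213.5 ≈ 20.84 °C

T_f ≈ 20.8 °C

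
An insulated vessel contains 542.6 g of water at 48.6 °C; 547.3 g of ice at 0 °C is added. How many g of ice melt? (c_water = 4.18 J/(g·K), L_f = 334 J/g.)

m_melted ≈ 330 g

Cooling the water to 0 °C releases 542.6×4.18×48.6 = 110228 J.
Melting all 547.3 g of ice would need 547.3×334 = 182798 J.
That's not enough to melt it all — equilibrium is at 0 °C with ice remaining.
Mass melted = 110228/334 ≈ 330 g.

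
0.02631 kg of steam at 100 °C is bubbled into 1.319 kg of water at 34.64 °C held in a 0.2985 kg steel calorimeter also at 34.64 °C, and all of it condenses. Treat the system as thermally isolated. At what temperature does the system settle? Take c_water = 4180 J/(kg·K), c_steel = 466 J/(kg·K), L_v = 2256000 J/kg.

T_f ≈ 46.2 °C

Heat gained plus heat lost sum to zero:
condense steam: −0.02631·2256000 = −59355
  condensate cools 100→T: 0.02631·4180·(T − 100) = 109.98(T − 100)
  water warms: 1.319·4180·(T − 34.64) = 5513.4(T − 34.64)
  cup: 139.1(T − 34.64)
5762.5 T = 59355 + 10998 + 195803 = 266156
T ≈ 46.19 °C, under the boiling point, so the assumption holds.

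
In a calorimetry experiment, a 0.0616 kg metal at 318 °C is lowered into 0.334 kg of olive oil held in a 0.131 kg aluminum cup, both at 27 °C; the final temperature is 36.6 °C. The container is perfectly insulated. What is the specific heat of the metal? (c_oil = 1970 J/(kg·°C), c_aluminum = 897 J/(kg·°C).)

Taking heat into each body as positive, Σ m c ΔT = 0:
0.0616×c×(36.6 − 318) + 0.334×1970×(36.6 − 27) + 0.131×897×(36.6 − 27) = 0
-17.33 c = -7444.7
c = -7444.7/-17.33 ≈ 429.5 J/(kg·°C)

c ≈ 429 J/(kg·°C)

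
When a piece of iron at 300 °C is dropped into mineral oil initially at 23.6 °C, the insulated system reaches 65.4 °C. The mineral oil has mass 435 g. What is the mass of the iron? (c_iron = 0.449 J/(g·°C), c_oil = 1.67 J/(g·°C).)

Conservation of energy gives ΣQ = 0:
m×0.449×(65.4 − 300) + 435×1.67×(65.4 − 23.6) = 0
-105.34 m = -30366
m = -30366/-105.34 ≈ 288.3 g

m ≈ 288 g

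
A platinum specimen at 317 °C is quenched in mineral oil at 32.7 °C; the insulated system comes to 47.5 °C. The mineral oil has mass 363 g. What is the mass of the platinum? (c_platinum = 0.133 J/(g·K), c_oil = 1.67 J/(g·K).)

Setting the total heat transfer to zero:
m·0.133·(47.5 − 317) + 363·1.67·(47.5 − 32.7) = 0
-35.84 m = -8971.9
m = -8971.9/-35.84 ≈ 250.3 g

m ≈ 250 g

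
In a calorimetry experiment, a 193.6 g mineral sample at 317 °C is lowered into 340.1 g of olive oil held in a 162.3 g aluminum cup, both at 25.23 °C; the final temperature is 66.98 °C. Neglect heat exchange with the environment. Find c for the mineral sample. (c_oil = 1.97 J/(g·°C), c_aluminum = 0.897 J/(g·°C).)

c ≈ 0.703 J/(g·°C)

Conservation of energy gives ΣQ = 0:
193.6×c×(66.98 − 317) + 340.1×1.97×(66.98 − 25.23) + 162.3×0.897×(66.98 − 25.23) = 0
-48404 c = -34050
c = -34050/-48404 ≈ 0.7035 J/(g·°C)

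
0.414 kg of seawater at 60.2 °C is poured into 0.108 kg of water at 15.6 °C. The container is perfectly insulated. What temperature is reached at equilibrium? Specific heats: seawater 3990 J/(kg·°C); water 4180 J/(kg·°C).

T_f ≈ 50.6 °C

With ΣQ=0 the equilibrium temperature is the m·c-weighted mean:
T_f = (1651.9*60.2 + 451.44*15.6) / (1651.9 + 451.44)
    = 106484 / 2103.3 ≈ 50.63 °C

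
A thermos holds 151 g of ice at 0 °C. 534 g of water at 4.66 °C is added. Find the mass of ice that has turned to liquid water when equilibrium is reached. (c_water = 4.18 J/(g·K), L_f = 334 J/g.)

Heat available from the water dropping to 0 °C: 534×4.18×4.66 = 10402 J.
To melt every bit of ice: 151×334 = 50434 J.
That's not enough to melt it all — equilibrium is at 0 °C with ice remaining.
m_melted×334 = 10402  ⇒  m_melted ≈ 31.14 g.

m_melted ≈ 31.1 g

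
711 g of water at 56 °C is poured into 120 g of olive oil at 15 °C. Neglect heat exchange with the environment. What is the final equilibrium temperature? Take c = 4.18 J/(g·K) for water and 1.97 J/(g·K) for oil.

T_f ≈ 53.0 °C

Energy conservation, ΣQ = 0:
711*4.18*(T − 56) + 120*1.97*(T − 15) = 0
2972(T − 56) + 236.4(T − 15) = 0
3208.4 T = 169977
T ≈ 52.98 °C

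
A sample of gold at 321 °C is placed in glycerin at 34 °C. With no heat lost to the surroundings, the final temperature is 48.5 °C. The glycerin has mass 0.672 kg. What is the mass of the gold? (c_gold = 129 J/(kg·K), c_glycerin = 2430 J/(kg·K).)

Heat lost by the gold = heat gained by the glycerin:
m×129×(321 − 48.5) = 0.672×2430×(48.5 − 34)
35152 m = 23678  ⇒  m ≈ 0.6736 kg

m ≈ 0.674 kg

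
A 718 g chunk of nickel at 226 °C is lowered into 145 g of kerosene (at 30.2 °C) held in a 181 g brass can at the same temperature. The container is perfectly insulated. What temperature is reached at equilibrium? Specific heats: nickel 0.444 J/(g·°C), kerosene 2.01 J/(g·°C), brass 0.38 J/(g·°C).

T_f ≈ 122.1 °C

Energy conservation, ΣQ = 0:
718*0.444*(T − 226) + 145*2.01*(T − 30.2) + 181*0.38*(T − 30.2) = 0
679.02 T = 82926
T = 82926 / 679.02 = 122 °C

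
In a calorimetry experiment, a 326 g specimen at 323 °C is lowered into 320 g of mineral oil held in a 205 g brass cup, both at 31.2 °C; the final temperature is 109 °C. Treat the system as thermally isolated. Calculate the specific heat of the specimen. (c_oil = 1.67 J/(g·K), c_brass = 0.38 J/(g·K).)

Setting the total heat transfer to zero:
326×c×(109 − 323) + 320×1.67×(109 − 31.2) + 205×0.38×(109 − 31.2) = 0
-69764 c = -47637
c = -47637/-69764 ≈ 0.6828 J/(g·K)

c ≈ 0.683 J/(g·K)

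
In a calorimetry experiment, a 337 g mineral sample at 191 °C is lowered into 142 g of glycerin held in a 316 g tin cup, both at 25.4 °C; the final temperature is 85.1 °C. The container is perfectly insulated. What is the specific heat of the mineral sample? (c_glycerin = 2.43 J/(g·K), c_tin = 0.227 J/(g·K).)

c ≈ 0.697 J/(g·K)

Energy conservation, ΣQ = 0:
337×c×(85.1 − 191) + 142×2.43×(85.1 − 25.4) + 316×0.227×(85.1 − 25.4) = 0
-35688 c = -24882
c = -24882/-35688 ≈ 0.6972 J/(g·K)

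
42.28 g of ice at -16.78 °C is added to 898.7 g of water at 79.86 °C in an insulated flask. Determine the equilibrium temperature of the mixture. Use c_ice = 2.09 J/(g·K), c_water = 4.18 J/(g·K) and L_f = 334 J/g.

T_f ≈ 72.3 °C

Energy conservation, ΣQ = 0:
warm ice to 0 °C: 42.28·2.09·(0 − (-16.78)) = 1482.8
  fusion: m_ice L_f = 42.28·334 = 14122
  meltwater 0→T: 42.28·4.18·T = 176.73 T
  water: 3756.6(T − 79.86)
3933.3 T = 299999 − 15604 = 284395
T ≈ 72.30 °C — above 0 °C, consistent with complete melting.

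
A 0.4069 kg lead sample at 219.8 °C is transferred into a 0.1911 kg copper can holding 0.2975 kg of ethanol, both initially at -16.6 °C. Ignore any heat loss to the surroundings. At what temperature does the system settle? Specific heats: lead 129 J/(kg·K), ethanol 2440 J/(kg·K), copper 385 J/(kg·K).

T_f ≈ -2.0 °C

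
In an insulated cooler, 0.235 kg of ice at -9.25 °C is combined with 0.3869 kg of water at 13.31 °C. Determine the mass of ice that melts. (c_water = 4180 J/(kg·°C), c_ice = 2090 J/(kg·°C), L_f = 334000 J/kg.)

m_melted ≈ 0.0508 kg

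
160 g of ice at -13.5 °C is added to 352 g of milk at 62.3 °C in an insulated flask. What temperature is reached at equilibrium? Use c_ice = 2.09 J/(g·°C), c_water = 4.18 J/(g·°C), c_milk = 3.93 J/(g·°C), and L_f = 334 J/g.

Setting the total heat transfer to zero:
ice -13.5→0 °C: 160×2.09×13.5 = 4514.4; fusion: m_ice L_f = 160×334 = 53440; warm the meltwater: 668.8 T; milk: 1383.4(T − 62.3)
2052.2 T = 86183 − 57954 = 28229
T ≈ 13.76 °C — above 0 °C, consistent with complete melting.

T_f ≈ 13.8 °C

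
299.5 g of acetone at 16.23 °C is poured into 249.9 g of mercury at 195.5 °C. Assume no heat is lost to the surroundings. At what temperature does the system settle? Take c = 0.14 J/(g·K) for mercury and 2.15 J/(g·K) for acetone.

Energy conservation, ΣQ = 0:
249.9×0.14×(T − 195.5) + 299.5×2.15×(T − 16.23) = 0
34.99(T − 195.5) + 643.92(T − 16.23) = 0
(34.99 + 643.92) T = 34.99×195.5 + 643.92×16.23
T = 17291/678.91 ≈ 25.47 °C

T_f ≈ 25.5 °C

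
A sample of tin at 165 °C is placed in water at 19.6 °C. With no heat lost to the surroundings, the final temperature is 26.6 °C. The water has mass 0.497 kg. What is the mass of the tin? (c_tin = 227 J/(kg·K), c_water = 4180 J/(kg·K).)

Setting the total heat transfer to zero:
m·227·(26.6 − 165) + 0.497·4180·(26.6 − 19.6) = 0
-31417 m = -14542
m = -14542/-31417 ≈ 0.4629 kg

m ≈ 0.463 kg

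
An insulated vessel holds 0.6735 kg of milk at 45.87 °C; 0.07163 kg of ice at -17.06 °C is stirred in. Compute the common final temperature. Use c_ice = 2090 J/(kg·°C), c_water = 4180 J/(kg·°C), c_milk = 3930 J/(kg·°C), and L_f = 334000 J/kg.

Energy balance with sensible and latent terms:
warm ice to 0 °C: 0.07163·2090·(0 − (-17.06)) = 2554
  fusion: m_ice L_f = 0.07163·334000 = 23924
  warm the meltwater: 299.41 T
  milk: 2646.9(T − 45.87)
2946.3 T = 121411 − 26478 = 94933
T ≈ 32.22 °C (positive, so assuming full melt was valid).

T_f ≈ 32.2 °C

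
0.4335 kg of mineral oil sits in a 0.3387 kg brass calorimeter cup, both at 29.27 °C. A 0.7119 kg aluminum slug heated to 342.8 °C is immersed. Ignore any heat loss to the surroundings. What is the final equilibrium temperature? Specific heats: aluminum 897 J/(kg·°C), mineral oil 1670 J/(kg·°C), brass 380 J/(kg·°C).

T_f ≈ 163.5 °C

Energy conservation, ΣQ = 0:
0.7119*897*(T − 342.8) + 0.4335*1670*(T − 29.27) + 0.3387*380*(T − 29.27) = 0
638.57(T − 342.8) + 723.95(T − 29.27) + 128.71(T − 29.27) = 0
1491.2 T = 243860
T = 243860 / 1491.2 = 164 °C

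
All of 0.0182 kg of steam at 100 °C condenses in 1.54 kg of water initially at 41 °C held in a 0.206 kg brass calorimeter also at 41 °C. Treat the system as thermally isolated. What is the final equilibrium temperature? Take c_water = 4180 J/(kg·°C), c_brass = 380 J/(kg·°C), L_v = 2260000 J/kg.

T_f ≈ 47.9 °C

Energy conservation, ΣQ = 0:
steam→water at 100 °C releases m L_v = 0.0182×2260000 = 41132
  condensed water 100 °C→T: 76.08(T − 100)
  water warms: 1.54×4180×(T − 41) = 6437.2(T − 41)
  brass cup: 0.206×380×(T − 41) = 78.28(T − 41)
6591.6 T = 41132 + 7607.6 + 267135 = 315874
T ≈ 47.92 °C (< 100 °C, so full condensation is consistent).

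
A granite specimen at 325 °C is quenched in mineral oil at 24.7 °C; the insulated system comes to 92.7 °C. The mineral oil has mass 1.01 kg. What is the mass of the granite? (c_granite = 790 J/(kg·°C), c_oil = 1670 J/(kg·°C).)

|Q_granite| = |Q_oil|:
m×790×(325 − 92.7) = 1.01×1670×(92.7 − 24.7)
183517 m = 114696  ⇒  m ≈ 0.625 kg

m ≈ 0.625 kg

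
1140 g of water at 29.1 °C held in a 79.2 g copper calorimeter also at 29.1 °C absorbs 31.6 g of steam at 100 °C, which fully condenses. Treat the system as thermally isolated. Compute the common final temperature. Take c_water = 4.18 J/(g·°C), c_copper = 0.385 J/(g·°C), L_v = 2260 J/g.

Sum of m c ΔT and latent-heat terms is zero:
steam→water at 100 °C releases m L_v = 31.6×2260 = 71416; condensed water 100 °C→T: 132.09(T − 100); original water: 4765.2(T − 29.1); copper cup: 79.2×0.385×(T − 29.1) = 30.49(T − 29.1)
4927.8 T = 71416 + 13209 + 139555 = 224179
T ≈ 45.49 °C, under the boiling point, so the assumption holds.

T_f ≈ 45.5 °C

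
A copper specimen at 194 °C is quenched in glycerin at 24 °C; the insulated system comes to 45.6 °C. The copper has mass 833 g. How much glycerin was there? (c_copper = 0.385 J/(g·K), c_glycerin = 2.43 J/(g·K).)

Net heat exchanged in the isolated system is zero:
833·0.385·(45.6 − 194) + m·2.43·(45.6 − 24) = 0
52.49 m = 47593
m = 47593/52.49 ≈ 906.7 g

m ≈ 907 g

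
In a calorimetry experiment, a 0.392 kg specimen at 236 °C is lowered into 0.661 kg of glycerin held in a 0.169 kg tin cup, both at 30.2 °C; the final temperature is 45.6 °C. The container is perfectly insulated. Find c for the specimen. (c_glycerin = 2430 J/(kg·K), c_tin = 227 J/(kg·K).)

Energy conservation, ΣQ = 0:
0.392·c·(45.6 − 236) + 0.661·2430·(45.6 − 30.2) + 0.169·227·(45.6 − 30.2) = 0
-74.64 c = -25327
c = -25327/-74.64 ≈ 339.3 J/(kg·K)

c ≈ 339 J/(kg·K)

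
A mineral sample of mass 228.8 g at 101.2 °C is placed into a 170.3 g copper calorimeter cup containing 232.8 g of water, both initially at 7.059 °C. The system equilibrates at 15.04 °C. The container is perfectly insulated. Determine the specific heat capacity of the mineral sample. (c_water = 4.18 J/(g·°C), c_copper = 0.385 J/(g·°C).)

Setting the total heat transfer to zero:
228.8×c×(15.04 − 101.2) + 232.8×4.18×(15.04 − 7.059) + 170.3×0.385×(15.04 − 7.059) = 0
-19713 c = -8289.6
c = -8289.6/-19713 ≈ 0.4205 J/(g·°C)

c ≈ 0.421 J/(g·°C)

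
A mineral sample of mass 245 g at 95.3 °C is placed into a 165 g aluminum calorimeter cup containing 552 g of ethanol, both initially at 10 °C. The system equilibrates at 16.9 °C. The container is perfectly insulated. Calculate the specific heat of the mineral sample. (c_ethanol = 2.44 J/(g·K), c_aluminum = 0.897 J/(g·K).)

Heat gained plus heat lost sum to zero:
245×c×(16.9 − 95.3) + 552×2.44×(16.9 − 10) + 165×0.897×(16.9 − 10) = 0
-19208 c = -10315
c = -10315/-19208 ≈ 0.537 J/(g·K)

c ≈ 0.537 J/(g·K)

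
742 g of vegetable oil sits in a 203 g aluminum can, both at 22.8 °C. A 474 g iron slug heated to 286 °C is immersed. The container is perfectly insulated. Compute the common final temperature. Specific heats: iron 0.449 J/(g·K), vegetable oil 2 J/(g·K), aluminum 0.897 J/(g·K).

Energy conservation, ΣQ = 0:
474×0.449×(T − 286) + 742×2×(T − 22.8) + 203×0.897×(T − 22.8) = 0
1878.9 T = 98855
T ≈ 52.61 °C

T_f ≈ 52.6 °C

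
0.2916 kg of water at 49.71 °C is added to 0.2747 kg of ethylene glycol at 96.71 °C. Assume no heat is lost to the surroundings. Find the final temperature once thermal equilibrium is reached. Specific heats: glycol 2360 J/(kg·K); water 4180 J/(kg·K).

T_f ≈ 66.0 °C

With ΣQ=0 the equilibrium temperature is the m·c-weighted mean:
T_f = (648.29*96.71 + 1218.9*49.71) / (648.29 + 1218.9)
    = 123287 / 1867.2 ≈ 66.03 °C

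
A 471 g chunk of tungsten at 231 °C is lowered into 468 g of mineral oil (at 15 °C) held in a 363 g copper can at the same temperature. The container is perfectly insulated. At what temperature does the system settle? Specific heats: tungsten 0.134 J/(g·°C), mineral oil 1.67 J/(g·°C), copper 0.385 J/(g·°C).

Energy conservation, ΣQ = 0:
471·0.134·(T − 231) + 468·1.67·(T − 15) + 363·0.385·(T − 15) = 0
63.11(T − 231) + 781.56(T − 15) + 139.75(T − 15) = 0
(63.11 + 781.56 + 139.75) T = 63.11·231 + 781.56·15 + 139.75·15
T = 28399 / 984.43 = 28.8 °C

T_f ≈ 28.8 °C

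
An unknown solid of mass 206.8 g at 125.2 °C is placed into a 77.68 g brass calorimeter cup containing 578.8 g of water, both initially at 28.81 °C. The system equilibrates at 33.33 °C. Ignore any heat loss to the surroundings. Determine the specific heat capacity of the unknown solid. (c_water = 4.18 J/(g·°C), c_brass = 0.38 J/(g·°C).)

Conservation of energy gives ΣQ = 0:
206.8·c·(33.33 − 125.2) + 578.8·4.18·(33.33 − 28.81) + 77.68·0.38·(33.33 − 28.81) = 0
-18999 c = -11069
c = -11069/-18999 ≈ 0.5826 J/(g·°C)

c ≈ 0.583 J/(g·°C)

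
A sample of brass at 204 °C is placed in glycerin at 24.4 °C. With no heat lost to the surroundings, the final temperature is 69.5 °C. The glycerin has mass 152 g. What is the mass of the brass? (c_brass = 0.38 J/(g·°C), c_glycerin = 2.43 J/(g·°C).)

m ≈ 326 g

|Q_brass| = |Q_glycerin|:
m×0.38×(204 − 69.5) = 152×2.43×(69.5 − 24.4)
51.11 m = 16658  ⇒  m ≈ 325.9 g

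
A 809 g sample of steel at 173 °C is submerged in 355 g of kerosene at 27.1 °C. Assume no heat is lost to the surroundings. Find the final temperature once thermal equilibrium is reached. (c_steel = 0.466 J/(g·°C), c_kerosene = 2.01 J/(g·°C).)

Net heat exchanged in the isolated system is zero:
809×0.466×(T − 173) + 355×2.01×(T − 27.1) = 0
1090.5 T = 84557
T = 84557 / 1090.5 = 77.5 °C

T_f ≈ 77.5 °C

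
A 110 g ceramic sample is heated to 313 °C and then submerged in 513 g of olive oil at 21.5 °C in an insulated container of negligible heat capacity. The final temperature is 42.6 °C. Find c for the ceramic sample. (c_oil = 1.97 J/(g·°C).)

c ≈ 0.717 J/(g·°C)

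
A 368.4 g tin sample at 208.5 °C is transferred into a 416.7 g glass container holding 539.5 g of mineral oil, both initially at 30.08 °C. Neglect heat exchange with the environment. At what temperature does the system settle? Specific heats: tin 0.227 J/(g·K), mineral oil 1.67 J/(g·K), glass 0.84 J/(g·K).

Net heat exchanged in the isolated system is zero:
368.4×0.227×(T − 208.5) + 539.5×1.67×(T − 30.08) + 416.7×0.84×(T − 30.08) = 0
83.63(T − 208.5) + 900.96(T − 30.08) + 350.03(T − 30.08) = 0
1334.6 T = 55066
T = 55066/1334.6 ≈ 41.26 °C

T_f ≈ 41.3 °C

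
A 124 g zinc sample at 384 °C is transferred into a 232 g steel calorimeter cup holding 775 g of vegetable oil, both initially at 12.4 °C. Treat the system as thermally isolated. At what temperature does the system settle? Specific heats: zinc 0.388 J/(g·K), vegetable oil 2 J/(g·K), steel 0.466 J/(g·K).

Net heat exchanged in the isolated system is zero:
124×0.388×(T − 384) + 775×2×(T − 12.4) + 232×0.466×(T − 12.4) = 0
48.11(T − 384) + 1550(T − 12.4) + 108.11(T − 12.4) = 0
(48.11 + 1550 + 108.11) T = 48.11×384 + 1550×12.4 + 108.11×12.4
T ≈ 22.88 °C

T_f ≈ 22.9 °C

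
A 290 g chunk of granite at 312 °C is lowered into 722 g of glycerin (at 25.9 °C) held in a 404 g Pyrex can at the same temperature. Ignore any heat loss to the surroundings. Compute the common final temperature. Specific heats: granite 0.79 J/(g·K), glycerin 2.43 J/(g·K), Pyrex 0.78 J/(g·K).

T_f ≈ 54.4 °C

With ΣQ=0 the equilibrium temperature is the m·c-weighted mean:
T_f = (229.1*312 + 1754.5*25.9 + 315.12*25.9) / (229.1 + 1754.5 + 315.12)
    = 125081 / 2298.7 ≈ 54.41 °C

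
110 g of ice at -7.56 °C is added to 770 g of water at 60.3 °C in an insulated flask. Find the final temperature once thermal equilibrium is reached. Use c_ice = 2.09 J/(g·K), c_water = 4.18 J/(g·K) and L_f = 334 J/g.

T_f ≈ 42.3 °C

Heat gained plus heat lost sum to zero:
ice -7.56→0 °C: 110×2.09×7.56 = 1738
  latent heat to melt: 110×334 = 36740
  meltwater 0→T: 110×4.18×T = 459.8 T
  water cools: 770×4.18×(T − 60.3) = 3218.6(T − 60.3)
3678.4 T = 194082 − 38478 = 155604
T ≈ 42.30 °C — above 0 °C, consistent with complete melting.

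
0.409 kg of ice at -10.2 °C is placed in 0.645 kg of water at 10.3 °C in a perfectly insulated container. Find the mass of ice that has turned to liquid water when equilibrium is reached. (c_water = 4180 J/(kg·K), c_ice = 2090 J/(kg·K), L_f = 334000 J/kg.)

m_melted ≈ 0.057 kg

Cooling the water to 0 °C releases 0.645×4180×10.3 = 27770 J.
Of that, 0.409×2090×10.2 = 8719.1 J goes to bring the ice to 0 °C, leaving 19051 J.
Fully melting the ice requires m_ice L_f = 0.409×334000 = 136606 J.
19051 J < 136606 J, so only part of the ice melts and the system sits at 0 °C.
m_melt = 19051 / L_f = 0.05704 kg.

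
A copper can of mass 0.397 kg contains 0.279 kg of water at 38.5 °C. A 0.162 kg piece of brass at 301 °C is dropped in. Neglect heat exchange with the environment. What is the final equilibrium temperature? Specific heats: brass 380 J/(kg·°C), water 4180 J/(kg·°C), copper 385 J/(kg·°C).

Energy conservation, ΣQ = 0:
0.162·380·(T − 301) + 0.279·4180·(T − 38.5) + 0.397·385·(T − 38.5) = 0
61.56(T − 301) + 1166.2(T − 38.5) + 152.84(T − 38.5) = 0
1380.6 T = 69314
T = 69314/1380.6 ≈ 50.20 °C

T_f ≈ 50.2 °C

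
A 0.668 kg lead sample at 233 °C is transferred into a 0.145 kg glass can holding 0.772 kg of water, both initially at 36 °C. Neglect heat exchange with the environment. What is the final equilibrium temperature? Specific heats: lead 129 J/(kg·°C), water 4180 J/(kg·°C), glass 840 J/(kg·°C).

T_f ≈ 40.9 °C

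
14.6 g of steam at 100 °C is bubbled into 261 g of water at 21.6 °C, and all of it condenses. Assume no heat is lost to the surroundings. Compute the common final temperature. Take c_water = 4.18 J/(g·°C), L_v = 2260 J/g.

Let T be the final temperature. ΣQ_i = 0:
condense steam: −14.6×2260 = −32996
  condensed water 100 °C→T: 61.03(T − 100)
  original water: 1091(T − 21.6)
1152 T = 32996 + 6102.8 + 23565 = 62664
T ≈ 54.40 °C, under the boiling point, so the assumption holds.

T_f ≈ 54.4 °C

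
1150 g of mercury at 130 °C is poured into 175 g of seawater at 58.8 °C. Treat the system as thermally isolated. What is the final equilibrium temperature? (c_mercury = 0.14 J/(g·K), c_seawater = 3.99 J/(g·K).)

T_f ≈ 72.1 °C

|Q_mercury| = |Q_seawater|:
1150×0.14×(130 − T) = 175×3.99×(T − 58.8)
161(130 − T) = 698.25(T − 58.8)
859.25 T = 61987  ⇒  T ≈ 72.14 °C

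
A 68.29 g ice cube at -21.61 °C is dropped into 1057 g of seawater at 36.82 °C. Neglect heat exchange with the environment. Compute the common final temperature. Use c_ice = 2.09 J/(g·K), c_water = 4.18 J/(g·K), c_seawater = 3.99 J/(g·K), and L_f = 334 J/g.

Let T be the final temperature. ΣQ_i = 0:
ice -21.61→0 °C: 68.29×2.09×21.61 = 3084.3; melt ice: 68.29×334 = 22809; meltwater 0→T: 68.29×4.18×T = 285.45 T; seawater cools: 1057×3.99×(T − 36.82) = 4217.4(T − 36.82)
4502.9 T = 155286 − 25893 = 129393
T ≈ 28.74 °C — above 0 °C, consistent with complete melting.

T_f ≈ 28.7 °C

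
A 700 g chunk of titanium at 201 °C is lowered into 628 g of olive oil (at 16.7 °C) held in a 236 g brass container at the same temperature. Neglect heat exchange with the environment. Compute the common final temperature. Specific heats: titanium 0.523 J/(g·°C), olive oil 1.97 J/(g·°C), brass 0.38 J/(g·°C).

T_f ≈ 56.6 °C

Taking heat into each body as positive, Σ m c ΔT = 0:
700*0.523*(T − 201) + 628*1.97*(T − 16.7) + 236*0.38*(T − 16.7) = 0
366.1(T − 201) + 1237.2(T − 16.7) + 89.68(T − 16.7) = 0
(366.1 + 1237.2 + 89.68) T = 366.1*201 + 1237.2*16.7 + 89.68*16.7
T = 95744/1692.9 ≈ 56.56 °C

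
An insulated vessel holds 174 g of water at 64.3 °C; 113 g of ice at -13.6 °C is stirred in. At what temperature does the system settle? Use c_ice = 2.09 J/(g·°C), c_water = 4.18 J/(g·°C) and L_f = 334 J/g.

Energy conservation, ΣQ = 0:
warm ice to 0 °C: 113·2.09·(0 − (-13.6)) = 3211.9
  latent heat to melt: 113·334 = 37742
  warm the meltwater: 472.34 T
  water cools: 174·4.18·(T − 64.3) = 727.32(T − 64.3)
1199.7 T = 46767 − 40954 = 5812.8
T ≈ 4.85 °C (positive, so assuming full melt was valid).

T_f ≈ 4.8 °C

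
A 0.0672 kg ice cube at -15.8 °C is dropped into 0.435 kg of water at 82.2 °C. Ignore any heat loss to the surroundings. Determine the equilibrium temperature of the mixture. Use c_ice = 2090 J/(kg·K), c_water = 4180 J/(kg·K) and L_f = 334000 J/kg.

Sum of m c ΔT and latent-heat terms is zero:
warm ice to 0 °C: 0.0672·2090·(0 − (-15.8)) = 2219.1
  melt ice: 0.0672·334000 = 22445
  warm the meltwater: 280.9 T
  water cools: 0.435·4180·(T − 82.2) = 1818.3(T − 82.2)
2099.2 T = 149464 − 24664 = 124800
T ≈ 59.45 °C — above 0 °C, consistent with complete melting.

T_f ≈ 59.5 °C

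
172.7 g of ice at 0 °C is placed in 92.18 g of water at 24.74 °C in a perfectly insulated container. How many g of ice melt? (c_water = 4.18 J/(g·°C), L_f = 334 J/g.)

m_melted ≈ 28.5 g

Heat available from the water dropping to 0 °C: 92.18×4.18×24.74 = 9532.6 J.
Melting all 172.7 g of ice would need 172.7×334 = 57682 J.
That's not enough to melt it all — equilibrium is at 0 °C with ice remaining.
Mass melted = 9532.6/334 ≈ 28.54 g.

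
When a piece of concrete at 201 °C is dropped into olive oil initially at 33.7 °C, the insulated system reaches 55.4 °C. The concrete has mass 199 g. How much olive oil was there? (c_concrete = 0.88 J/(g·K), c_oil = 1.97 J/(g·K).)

|Q_concrete| = |Q_oil|:
199×0.88×(201 − 55.4) = m×1.97×(55.4 − 33.7)
42.75 m = 25497  ⇒  m ≈ 596.4 g

m ≈ 596 g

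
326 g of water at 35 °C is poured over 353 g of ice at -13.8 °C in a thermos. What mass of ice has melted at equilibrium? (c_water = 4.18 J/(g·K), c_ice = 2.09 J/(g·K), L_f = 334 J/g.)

Cooling the water to 0 °C releases 326×4.18×35 = 47694 J.
Of that, 353×2.09×13.8 = 10181 J goes to bring the ice to 0 °C, leaving 37513 J.
Melting all 353 g of ice would need 353×334 = 117902 J.
That's not enough to melt it all — equilibrium is at 0 °C with ice remaining.
m_melted×334 = 37513  ⇒  m_melted ≈ 112.3 g.

m_melted ≈ 112 g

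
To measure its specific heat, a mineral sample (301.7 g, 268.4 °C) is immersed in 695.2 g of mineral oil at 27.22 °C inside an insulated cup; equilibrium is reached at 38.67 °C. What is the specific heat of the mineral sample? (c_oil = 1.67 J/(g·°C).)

c ≈ 0.192 J/(g·°C)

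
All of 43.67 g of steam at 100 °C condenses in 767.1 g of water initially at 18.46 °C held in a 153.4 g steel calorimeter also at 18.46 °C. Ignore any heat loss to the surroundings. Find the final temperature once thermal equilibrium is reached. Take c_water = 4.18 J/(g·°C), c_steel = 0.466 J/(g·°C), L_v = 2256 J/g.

T_f ≈ 51.2 °C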